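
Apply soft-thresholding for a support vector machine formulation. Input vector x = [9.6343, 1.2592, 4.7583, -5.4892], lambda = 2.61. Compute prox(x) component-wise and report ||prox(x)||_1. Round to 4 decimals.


Soft-thresholding with lambda = 2.61:
prox(9.6343) = sign(9.6343)*max(|9.6343| - 2.61, 0) = 7.0243
prox(1.2592) = sign(1.2592)*max(|1.2592| - 2.61, 0) = 0.0
prox(4.7583) = sign(4.7583)*max(|4.7583| - 2.61, 0) = 2.1483
prox(-5.4892) = sign(-5.4892)*max(|-5.4892| - 2.61, 0) = -2.8792
prox(x) = [7.0243, 0.0, 2.1483, -2.8792]
||prox(x)||_1 = 7.0243 + 0.0 + 2.1483 + 2.8792 = 12.0518


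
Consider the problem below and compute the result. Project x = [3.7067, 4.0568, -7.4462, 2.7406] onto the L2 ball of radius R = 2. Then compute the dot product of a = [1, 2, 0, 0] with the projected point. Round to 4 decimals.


Step 1: Compute ||x|| (intermediates to 6 decimals).
||x|| = sqrt(3.7067^2 + 4.0568^2 + (-7.4462)^2 + 2.7406^2) = 9.651634
Step 2: Project.
Since ||x|| > R, scale = R/||x|| = 2/9.651634 = 0.207219, proj(x) = scale * x
proj(x) = [0.768099, 0.840646, -1.542994, 0.567904]
Step 3: Dot product.
a^T * proj(x) = 1*0.768099 + 2*0.840646 + 0*(-1.542994) + 0*0.567904 = 2.4494


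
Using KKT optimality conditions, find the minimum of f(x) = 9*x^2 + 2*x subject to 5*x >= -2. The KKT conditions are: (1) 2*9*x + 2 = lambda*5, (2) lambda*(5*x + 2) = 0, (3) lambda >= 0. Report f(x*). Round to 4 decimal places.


Step 1: Try lambda = 0 (constraint inactive).
Stationarity: 2*9*x + 2 = 0
x* = -2/(2*9) = -1/9 = -0.1111 (rounded; the exact value -1/9 is used below)
Check constraint: 5*-0.1111 = -0.5555 >= -2 -- satisfied.
Step 2: Compute optimal value.
f(x*) = 9*(-1/9)^2 + 2*(-1/9) = -0.1111


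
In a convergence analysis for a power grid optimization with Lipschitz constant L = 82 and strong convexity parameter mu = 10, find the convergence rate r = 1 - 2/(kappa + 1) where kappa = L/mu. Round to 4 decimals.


Step 1: Compute the condition number.
kappa = L/mu = 82/10 = 8.2
Step 2: Compute the convergence rate.
r = 1 - 2/(kappa + 1) = 1 - 2*mu/(L + mu) = (L - mu)/(L + mu) = 72/92 = 0.7826


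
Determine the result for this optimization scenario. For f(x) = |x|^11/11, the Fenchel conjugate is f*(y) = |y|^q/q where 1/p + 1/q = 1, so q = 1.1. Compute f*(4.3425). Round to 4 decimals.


The conjugate exponent q satisfies 1/p + 1/q = 1.
p = 11, so q = 11/(11 - 1) = 1.1
|y|^q = 4.3425^1.1 = 5.0294
f*(4.3425) = 5.0294 / 1.1 = 4.5722


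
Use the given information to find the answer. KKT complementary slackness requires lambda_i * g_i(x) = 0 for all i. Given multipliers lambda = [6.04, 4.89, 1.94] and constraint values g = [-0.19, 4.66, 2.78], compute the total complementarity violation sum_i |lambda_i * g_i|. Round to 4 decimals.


KKT complementary slackness check:
lambda_1 * g_1 = 6.04 * -0.19 = -1.1476
lambda_2 * g_2 = 4.89 * 4.66 = 22.7874
lambda_3 * g_3 = 1.94 * 2.78 = 5.3932
Total violation = 1.1476 + 22.7874 + 5.3932 = 29.3282


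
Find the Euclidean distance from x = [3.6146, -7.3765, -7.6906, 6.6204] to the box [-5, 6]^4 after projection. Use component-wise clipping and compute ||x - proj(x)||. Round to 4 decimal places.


Project each component onto [-5, 6].
clip(3.6146) = 3.6146, clip(-7.3765) = -5.0, clip(-7.6906) = -5.0, clip(6.6204) = 6.0
Projection = [3.6146, -5.0, -5.0, 6.0]
Squared diffs: [0.0, 5.6478, 7.2393, 0.3849]
Distance = sqrt(13.272) = 3.6431


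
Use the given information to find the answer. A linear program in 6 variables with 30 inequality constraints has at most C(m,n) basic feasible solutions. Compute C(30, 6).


Each vertex corresponds to some choice of n active constraints out of m, so the number of vertices is at most C(m, n) = m! / (n!(m-n)!).
m = 30, n = 6
Numerator: 30 * 29 * 28 * 27 * 26 * 25
Denominator: 6! = 720
C(30, 6) = 593775


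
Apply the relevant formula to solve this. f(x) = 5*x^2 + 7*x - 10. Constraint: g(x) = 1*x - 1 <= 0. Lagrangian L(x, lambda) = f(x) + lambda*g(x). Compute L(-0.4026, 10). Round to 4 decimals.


Step 1: Evaluate f(x).
f(-0.4026) = 5*(-0.4026)^2 + 7*(-0.4026) - 10 = -12.0078
Step 2: Evaluate g(x).
g(-0.4026) = 1*-0.4026 - 1 = -1.4026
Step 3: Compute Lagrangian.
L = -12.0078 + 10*-1.4026 = -26.0338


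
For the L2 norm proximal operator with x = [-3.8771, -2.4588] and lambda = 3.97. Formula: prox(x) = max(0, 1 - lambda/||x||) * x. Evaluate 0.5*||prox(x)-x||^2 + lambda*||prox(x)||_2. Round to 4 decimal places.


Step 1: Compute ||x||.
||x|| = 4.591
Step 2: Compute scaling factor.
scale = max(0, 1 - 3.97/4.591) = 0.1353
Step 3: prox(x) = [-0.5245, -0.3326]
||prox(x)|| = 0.621
Step 4: Proximal objective.
0.5*||prox-x||^2 = 7.8805
lambda*||prox|| = 2.4654
Total = 10.346


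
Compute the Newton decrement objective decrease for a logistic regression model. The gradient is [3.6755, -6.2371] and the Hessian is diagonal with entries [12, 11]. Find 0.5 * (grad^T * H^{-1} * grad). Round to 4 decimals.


Step 1: H is diagonal, so H^(-1) * g = [0.3063, -0.567].
Step 2: g^T H^(-1) g = sum_i g_i^2 / H_ii
  = (3.6755)^2/12 + (-6.2371)^2/11
  = 1.1258 + 3.5365 = 4.6623
Step 3: Objective decrease = 0.5 * g^T H^(-1) g = 2.3311


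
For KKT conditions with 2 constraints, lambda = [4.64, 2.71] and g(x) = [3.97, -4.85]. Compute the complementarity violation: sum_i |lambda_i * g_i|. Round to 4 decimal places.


KKT complementary slackness check:
lambda_1 * g_1 = 4.64 * 3.97 = 18.4208
lambda_2 * g_2 = 2.71 * -4.85 = -13.1435
Total violation = 18.4208 + 13.1435 = 31.5643


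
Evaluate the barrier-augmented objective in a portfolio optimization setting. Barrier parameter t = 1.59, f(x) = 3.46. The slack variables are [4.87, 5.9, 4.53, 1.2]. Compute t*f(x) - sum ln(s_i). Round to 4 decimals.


Step 1: Compute log-barrier.
ln values: [1.5831, 1.775, 1.5107, 0.1823]
phi = -(1.5831 + 1.775 + 1.5107 + 0.1823) = -5.0511
Step 2: Compute augmented objective.
t*f(x) = 1.59*3.46 = 5.5014
Total = 5.5014 - 5.0511 = 0.4503


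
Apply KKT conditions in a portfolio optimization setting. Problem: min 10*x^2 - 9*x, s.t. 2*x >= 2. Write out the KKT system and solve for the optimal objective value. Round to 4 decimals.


Step 1: Try lambda = 0 (constraint inactive).
x_unc = 9/(2*10) = 0.45
Check: 2*0.45 = 0.9 < 2 -- violated!
Step 2: Constraint must be active: 2*x = 2
x* = 2/2 = 1.0
lambda = (2*10*1.0 - 9)/2 = 5.5
Step 3: Compute optimal value.
f(x*) = 10*1.0^2 - 9*1.0 = 1.0


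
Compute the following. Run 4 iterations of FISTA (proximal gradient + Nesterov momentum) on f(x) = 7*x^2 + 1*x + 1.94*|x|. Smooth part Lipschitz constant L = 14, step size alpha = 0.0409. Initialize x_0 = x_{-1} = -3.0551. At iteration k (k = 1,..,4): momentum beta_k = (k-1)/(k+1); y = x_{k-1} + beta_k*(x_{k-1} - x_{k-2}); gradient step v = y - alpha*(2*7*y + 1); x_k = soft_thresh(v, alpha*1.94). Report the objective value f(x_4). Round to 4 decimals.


FISTA on f(x) = 7*x^2 + 1*x + 1.94*|x|
L = 14, alpha = 0.0409
Iteration 1: beta = 0.0, y = -3.0551 + 0.0*(-3.0551 + 3.0551) = -3.0551
  grad(y) = -41.7714, v = y - alpha*grad = -1.3466
  prox(v) = soft_thresh(-1.3466, 0.0793) = -1.2673
Iteration 2: beta = 0.3333, y = -1.2673 + 0.3333*(-1.2673 + 3.0551) = -0.6714
  grad(y) = -8.3992, v = y - alpha*grad = -0.3278
  prox(v) = soft_thresh(-0.3278, 0.0793) = -0.2485
Iteration 3: beta = 0.5, y = -0.2485 + 0.5*(-0.2485 + 1.2673) = 0.2609
  grad(y) = 4.6527, v = y - alpha*grad = 0.0706
  prox(v) = soft_thresh(0.0706, 0.0793) = 0.0
Iteration 4: beta = 0.6, y = 0.0 + 0.6*(0.0 + 0.2485) = 0.1491
  grad(y) = 3.0874, v = y - alpha*grad = 0.0228
  prox(v) = soft_thresh(0.0228, 0.0793) = 0.0
f(x_4) = 7*0.0^2 + 1*0.0 + 1.94*|0.0| = 0.0


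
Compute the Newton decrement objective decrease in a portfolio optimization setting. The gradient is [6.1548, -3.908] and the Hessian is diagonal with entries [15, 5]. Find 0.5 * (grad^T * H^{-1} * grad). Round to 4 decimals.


Step 1: H is diagonal, so H^(-1) * g = [0.4103, -0.7816].
Step 2: g^T H^(-1) g = sum_i g_i^2 / H_ii
  = (6.1548)^2/15 + (-3.908)^2/5
  = 2.5254 + 3.0545 = 5.5799
Step 3: Objective decrease = 0.5 * g^T H^(-1) g = 2.79


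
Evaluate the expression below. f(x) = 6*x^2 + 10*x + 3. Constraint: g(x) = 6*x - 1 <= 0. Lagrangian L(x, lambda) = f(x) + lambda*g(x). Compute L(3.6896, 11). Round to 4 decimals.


Step 1: Evaluate f(x).
f(3.6896) = 6*3.6896^2 + 10*3.6896 + 3 = 121.5749
Step 2: Evaluate g(x).
g(3.6896) = 6*3.6896 - 1 = 21.1376
Step 3: Compute Lagrangian.
L = 121.5749 + 11*21.1376 = 354.0885


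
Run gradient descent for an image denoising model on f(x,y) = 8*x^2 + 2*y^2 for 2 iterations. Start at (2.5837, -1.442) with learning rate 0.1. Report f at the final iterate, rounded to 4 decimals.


Gradient descent on f(x,y) = 8*x^2 + 2*y^2.
Starting point: (2.5837, -1.442), alpha = 0.1
Step 1: grad_x = 2*8*2.5837 = 41.3392, grad_y = 2*2*-1.442 = -5.768
  x_1 = 2.5837 - 0.1*41.3392 = -1.5502
  y_1 = -1.442 - 0.1*-5.768 = -0.8652
Step 2: grad_x = 2*8*-1.5502 = -24.8035, grad_y = 2*2*-0.8652 = -3.4608
  x_2 = -1.5502 - 0.1*-24.8035 = 0.9301
  y_2 = -0.8652 - 0.1*-3.4608 = -0.5191
f(0.9301, -0.5191) = 8*0.9301^2 + 2*(-0.5191)^2 = 7.4601


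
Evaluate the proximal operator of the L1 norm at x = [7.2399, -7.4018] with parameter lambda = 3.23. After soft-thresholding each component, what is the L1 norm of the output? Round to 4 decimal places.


Soft-thresholding with lambda = 3.23:
prox(7.2399) = sign(7.2399)*max(|7.2399| - 3.23, 0) = 4.0099
prox(-7.4018) = sign(-7.4018)*max(|-7.4018| - 3.23, 0) = -4.1718
prox(x) = [4.0099, -4.1718]
||prox(x)||_1 = 4.0099 + 4.1718 = 8.1817


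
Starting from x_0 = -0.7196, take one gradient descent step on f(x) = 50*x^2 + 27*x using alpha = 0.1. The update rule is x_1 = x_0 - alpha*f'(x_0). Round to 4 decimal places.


We compute the gradient at x_0 and apply the update.
f'(x) = 100*x + 27
f'(-0.7196) = 100*-0.7196 + 27 = -44.96
x_1 = -0.7196 - 0.1*-44.96 = 3.7764


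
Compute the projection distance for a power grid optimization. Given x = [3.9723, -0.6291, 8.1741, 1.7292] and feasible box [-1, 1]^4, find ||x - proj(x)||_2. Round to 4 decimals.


Project each component onto [-1, 1].
clip(3.9723) = 1.0, clip(-0.6291) = -0.6291, clip(8.1741) = 1.0, clip(1.7292) = 1.0
Projection = [1.0, -0.6291, 1.0, 1.0]
Squared diffs: [8.8346, 0.0, 51.4677, 0.5317]
Distance = sqrt(60.834) = 7.7996


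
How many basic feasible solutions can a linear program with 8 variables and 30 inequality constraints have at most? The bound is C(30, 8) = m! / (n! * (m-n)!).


Each vertex corresponds to some choice of n active constraints out of m, so the number of vertices is at most C(m, n) = m! / (n!(m-n)!).
m = 30, n = 8
Numerator: 30 * 29 * 28 * 27 * 26 * 25 * 24 * 23
Denominator: 8! = 40320
C(30, 8) = 5852925


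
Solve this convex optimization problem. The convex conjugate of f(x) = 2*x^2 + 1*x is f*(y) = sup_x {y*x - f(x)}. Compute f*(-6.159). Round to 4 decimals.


f*(y) = sup_x {y*x - a*x^2 - b*x} = sup_x {(y-b)*x - a*x^2}
FOC: (y - b) - 2a*x = 0 => x* = (y - b)/(2a)
x* = (-6.159 - 1)/(2*2) = -1.7898
f*(-6.159) = (y-b)^2/(4a) = (-6.159 - 1)^2/(4*2)
= 51.2513/8 = 6.4064


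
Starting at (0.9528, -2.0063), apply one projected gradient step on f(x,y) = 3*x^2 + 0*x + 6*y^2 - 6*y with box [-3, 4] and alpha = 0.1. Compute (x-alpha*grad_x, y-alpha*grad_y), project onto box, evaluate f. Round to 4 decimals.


Step 1: Compute gradient at (0.9528, -2.0063).
grad_x = 2*3*0.9528 + 0 = 5.7168
grad_y = 2*6*-2.0063 - 6 = -30.0756
Step 2: Gradient step.
x_raw = 0.9528 - 0.1*5.7168 = 0.3811
y_raw = -2.0063 - 0.1*-30.0756 = 1.0013
Step 3: Project onto [-3, 4].
x_proj = clip(0.3811) = 0.3811
y_proj = clip(1.0013) = 1.0013
Step 4: Evaluate f.
f(0.3811, 1.0013) = 0.4433


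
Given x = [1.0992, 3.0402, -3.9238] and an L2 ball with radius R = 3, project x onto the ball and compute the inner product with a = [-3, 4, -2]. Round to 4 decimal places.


Step 1: Compute ||x|| (intermediates to 6 decimals).
||x|| = sqrt(1.0992^2 + 3.0402^2 + (-3.9238)^2) = 5.08402
Step 2: Project.
Since ||x|| > R, scale = R/||x|| = 3/5.08402 = 0.590084, proj(x) = scale * x
proj(x) = [0.64862, 1.793973, -2.315372]
Step 3: Dot product.
a^T * proj(x) = -3*0.64862 + 4*1.793973 - 2*(-2.315372) = 9.8608


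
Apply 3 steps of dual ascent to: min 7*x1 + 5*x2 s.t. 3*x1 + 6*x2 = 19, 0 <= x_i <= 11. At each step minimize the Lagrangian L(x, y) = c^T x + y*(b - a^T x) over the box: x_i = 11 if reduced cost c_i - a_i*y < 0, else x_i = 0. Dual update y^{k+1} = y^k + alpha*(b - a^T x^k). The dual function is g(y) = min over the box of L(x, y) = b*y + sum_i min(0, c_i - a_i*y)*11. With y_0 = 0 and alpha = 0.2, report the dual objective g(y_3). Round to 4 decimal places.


Dual ascent for LP: min 7*x1 + 5*x2, 3*x1 + 6*x2 = 19, 0 <= x_i <= 11
Step 1: y^k = 0.0, reduced costs: (7.0, 5.0)
  x^k = (0.0, 0.0), subgradient = b - a^T x = 19.0
  y^{k+1} = 0.0 + 0.2*19.0 = 3.8
Step 2: y^k = 3.8, reduced costs: (-4.4, -17.8)
  x^k = (11.0, 11.0), subgradient = b - a^T x = -80.0
  y^{k+1} = 3.8 + 0.2*-80.0 = -12.2
Step 3: y^k = -12.2, reduced costs: (43.6, 78.2)
  x^k = (0.0, 0.0), subgradient = b - a^T x = 19.0
  y^{k+1} = -12.2 + 0.2*19.0 = -8.4
Dual objective at y_3 = -8.4: reduced costs (32.2, 55.4), box minimizer x = (0.0, 0.0)
g(y_3) = b*y + (c1 - a1*y)*x1 + (c2 - a2*y)*x2 = 19*(-8.4) + 32.2*0.0 + 55.4*0.0 = -159.6 + 0.0 + 0.0 = -159.6


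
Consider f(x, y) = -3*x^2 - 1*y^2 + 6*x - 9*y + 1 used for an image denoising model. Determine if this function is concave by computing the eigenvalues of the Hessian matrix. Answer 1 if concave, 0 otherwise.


The Hessian of f(x,y) = -3*x^2 - 1*y^2 + 6*x - 9*y + 1 is:
H = [[-6, 0], [0, -2]]
Trace = -6 - 2 = -8
Determinant = -6*-2 - (0)^2 = 12
Discriminant = (-8)^2 - 4*12 = 16.0
Eigenvalues: lambda_1 = -6.0, lambda_2 = -2.0
The function is concave.

1


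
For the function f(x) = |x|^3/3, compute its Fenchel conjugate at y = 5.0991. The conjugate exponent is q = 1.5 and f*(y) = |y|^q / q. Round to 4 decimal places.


The conjugate exponent q satisfies 1/p + 1/q = 1.
p = 3, so q = 3/(3 - 1) = 1.5
|y|^q = 5.0991^1.5 = 11.5144
f*(5.0991) = 11.5144 / 1.5 = 7.6762


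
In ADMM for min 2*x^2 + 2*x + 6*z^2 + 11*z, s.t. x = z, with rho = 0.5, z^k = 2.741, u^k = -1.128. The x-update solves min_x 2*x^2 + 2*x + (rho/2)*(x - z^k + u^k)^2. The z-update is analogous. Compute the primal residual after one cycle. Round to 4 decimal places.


ADMM iteration with rho = 0.5, z^k = 2.741, u^k = -1.128
Step 1: x-update.
Minimize 2*x^2 + 2*x + (0.5/2)*(x - 2.741 - 1.128)^2
FOC: (2*2 + 0.5)*x = -2 + 0.5*(2.741 + 1.128)
x^{k+1} = -0.0146
Step 2: z-update.
Minimize 6*z^2 + 11*z + (0.5/2)*(-0.0146 - z - 1.128)^2
FOC: (2*6 + 0.5)*z = -11 + 0.5*(-0.0146 - 1.128)
z^{k+1} = -0.9257
Step 3: u-update.
u^{k+1} = -1.128 - 0.0146 + 0.9257 = -0.2169
Step 4: Primal residual = |-0.0146 + 0.9257| = 0.9111


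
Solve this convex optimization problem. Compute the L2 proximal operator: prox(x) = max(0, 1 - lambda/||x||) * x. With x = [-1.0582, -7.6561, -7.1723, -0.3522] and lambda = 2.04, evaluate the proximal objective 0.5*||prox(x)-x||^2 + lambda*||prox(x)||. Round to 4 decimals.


Step 1: Compute ||x||.
||x|| = 10.55
Step 2: Compute scaling factor.
scale = max(0, 1 - 2.04/10.55) = 0.8066
Step 3: prox(x) = [-0.8536, -6.1757, -5.7854, -0.2841]
||prox(x)|| = 8.51
Step 4: Proximal objective.
0.5*||prox-x||^2 = 2.0808
lambda*||prox|| = 17.3604
Total = 19.4411


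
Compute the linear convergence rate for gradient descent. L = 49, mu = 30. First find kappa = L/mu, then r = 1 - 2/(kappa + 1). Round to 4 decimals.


Step 1: Compute the condition number.
kappa = L/mu = 49/30 = 1.6333
Step 2: Compute the convergence rate.
r = 1 - 2/(kappa + 1) = 1 - 2*mu/(L + mu) = (L - mu)/(L + mu) = 19/79 = 0.2405


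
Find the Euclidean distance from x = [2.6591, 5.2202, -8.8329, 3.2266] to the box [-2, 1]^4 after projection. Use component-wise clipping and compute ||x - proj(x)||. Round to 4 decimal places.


Project each component onto [-2, 1].
clip(2.6591) = 1.0, clip(5.2202) = 1.0, clip(-8.8329) = -2.0, clip(3.2266) = 1.0
Projection = [1.0, 1.0, -2.0, 1.0]
Squared diffs: [2.7526, 17.8101, 46.6885, 4.9577]
Distance = sqrt(72.2089) = 8.4976


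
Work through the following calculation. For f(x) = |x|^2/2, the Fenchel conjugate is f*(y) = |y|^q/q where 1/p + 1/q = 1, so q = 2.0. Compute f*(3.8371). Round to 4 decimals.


The conjugate exponent q satisfies 1/p + 1/q = 1.
p = 2, so q = 2/(2 - 1) = 2.0
|y|^q = 3.8371^2.0 = 14.7233
f*(3.8371) = 14.7233 / 2.0 = 7.3617


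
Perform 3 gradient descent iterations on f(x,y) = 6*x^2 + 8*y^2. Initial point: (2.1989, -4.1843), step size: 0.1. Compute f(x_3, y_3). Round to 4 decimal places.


Gradient descent on f(x,y) = 6*x^2 + 8*y^2.
Starting point: (2.1989, -4.1843), alpha = 0.1
Step 1: grad_x = 2*6*2.1989 = 26.3868, grad_y = 2*8*-4.1843 = -66.9488
  x_1 = 2.1989 - 0.1*26.3868 = -0.4398
  y_1 = -4.1843 - 0.1*-66.9488 = 2.5106
Step 2: grad_x = 2*6*-0.4398 = -5.2774, grad_y = 2*8*2.5106 = 40.1693
  x_2 = -0.4398 - 0.1*-5.2774 = 0.088
  y_2 = 2.5106 - 0.1*40.1693 = -1.5063
Step 3: grad_x = 2*6*0.088 = 1.0555, grad_y = 2*8*-1.5063 = -24.1016
  x_3 = 0.088 - 0.1*1.0555 = -0.0176
  y_3 = -1.5063 - 0.1*-24.1016 = 0.9038
f(-0.0176, 0.9038) = 6*(-0.0176)^2 + 8*0.9038^2 = 6.5368


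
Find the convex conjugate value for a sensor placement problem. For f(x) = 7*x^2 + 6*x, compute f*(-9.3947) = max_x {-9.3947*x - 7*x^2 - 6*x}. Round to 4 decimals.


f*(y) = sup_x {y*x - a*x^2 - b*x} = sup_x {(y-b)*x - a*x^2}
FOC: (y - b) - 2a*x = 0 => x* = (y - b)/(2a)
x* = (-9.3947 - 6)/(2*7) = -1.0996
f*(-9.3947) = (y-b)^2/(4a) = (-9.3947 - 6)^2/(4*7)
= 236.9968/28 = 8.4642


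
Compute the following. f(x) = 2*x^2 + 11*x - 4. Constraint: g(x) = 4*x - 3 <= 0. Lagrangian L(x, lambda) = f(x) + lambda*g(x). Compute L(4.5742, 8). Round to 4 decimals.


Step 1: Evaluate f(x).
f(4.5742) = 2*4.5742^2 + 11*4.5742 - 4 = 88.1628
Step 2: Evaluate g(x).
g(4.5742) = 4*4.5742 - 3 = 15.2968
Step 3: Compute Lagrangian.
L = 88.1628 + 8*15.2968 = 210.5372


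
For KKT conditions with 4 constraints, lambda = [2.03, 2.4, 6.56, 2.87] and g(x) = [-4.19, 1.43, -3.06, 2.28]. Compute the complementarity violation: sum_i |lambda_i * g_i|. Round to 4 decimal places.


KKT complementary slackness check:
lambda_1 * g_1 = 2.03 * -4.19 = -8.5057
lambda_2 * g_2 = 2.4 * 1.43 = 3.432
lambda_3 * g_3 = 6.56 * -3.06 = -20.0736
lambda_4 * g_4 = 2.87 * 2.28 = 6.5436
Total violation = 8.5057 + 3.432 + 20.0736 + 6.5436 = 38.5549


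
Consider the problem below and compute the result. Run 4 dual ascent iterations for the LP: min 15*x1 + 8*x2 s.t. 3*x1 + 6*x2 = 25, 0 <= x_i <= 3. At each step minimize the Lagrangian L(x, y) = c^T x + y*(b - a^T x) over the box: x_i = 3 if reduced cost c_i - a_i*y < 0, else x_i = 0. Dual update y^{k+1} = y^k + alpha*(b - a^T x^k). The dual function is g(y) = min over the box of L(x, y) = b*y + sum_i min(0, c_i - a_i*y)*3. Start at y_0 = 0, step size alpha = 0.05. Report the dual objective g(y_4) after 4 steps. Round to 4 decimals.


Dual ascent for LP: min 15*x1 + 8*x2, 3*x1 + 6*x2 = 25, 0 <= x_i <= 3
Step 1: y^k = 0.0, reduced costs: (15.0, 8.0)
  x^k = (0.0, 0.0), subgradient = b - a^T x = 25.0
  y^{k+1} = 0.0 + 0.05*25.0 = 1.25
Step 2: y^k = 1.25, reduced costs: (11.25, 0.5)
  x^k = (0.0, 0.0), subgradient = b - a^T x = 25.0
  y^{k+1} = 1.25 + 0.05*25.0 = 2.5
Step 3: y^k = 2.5, reduced costs: (7.5, -7.0)
  x^k = (0.0, 3.0), subgradient = b - a^T x = 7.0
  y^{k+1} = 2.5 + 0.05*7.0 = 2.85
Step 4: y^k = 2.85, reduced costs: (6.45, -9.1)
  x^k = (0.0, 3.0), subgradient = b - a^T x = 7.0
  y^{k+1} = 2.85 + 0.05*7.0 = 3.2
Dual objective at y_4 = 3.2: reduced costs (5.4, -11.2), box minimizer x = (0.0, 3.0)
g(y_4) = b*y + (c1 - a1*y)*x1 + (c2 - a2*y)*x2 = 25*3.2 + 5.4*0.0 + (-11.2)*3.0 = 80.0 + 0.0 - 33.6 = 46.4


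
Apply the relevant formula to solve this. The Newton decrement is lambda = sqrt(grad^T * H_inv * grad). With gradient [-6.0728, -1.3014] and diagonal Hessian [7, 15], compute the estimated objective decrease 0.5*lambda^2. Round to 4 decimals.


Step 1: H is diagonal, so H^(-1) * g = [-0.8675, -0.0868].
Step 2: g^T H^(-1) g = sum_i g_i^2 / H_ii
  = (-6.0728)^2/7 + (-1.3014)^2/15
  = 5.2684 + 0.1129 = 5.3813
Step 3: Objective decrease = 0.5 * g^T H^(-1) g = 2.6907


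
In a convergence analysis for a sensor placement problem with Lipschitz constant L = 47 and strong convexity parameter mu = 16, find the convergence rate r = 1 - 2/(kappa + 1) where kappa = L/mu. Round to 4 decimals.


Step 1: Compute the condition number.
kappa = L/mu = 47/16 = 2.9375
Step 2: Compute the convergence rate.
r = 1 - 2/(kappa + 1) = 1 - 2*mu/(L + mu) = (L - mu)/(L + mu) = 31/63 = 0.4921


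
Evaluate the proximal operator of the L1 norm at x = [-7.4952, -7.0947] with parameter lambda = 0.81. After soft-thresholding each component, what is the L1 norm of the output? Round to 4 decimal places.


Soft-thresholding with lambda = 0.81:
prox(-7.4952) = sign(-7.4952)*max(|-7.4952| - 0.81, 0) = -6.6852
prox(-7.0947) = sign(-7.0947)*max(|-7.0947| - 0.81, 0) = -6.2847
prox(x) = [-6.6852, -6.2847]
||prox(x)||_1 = 6.6852 + 6.2847 = 12.9699


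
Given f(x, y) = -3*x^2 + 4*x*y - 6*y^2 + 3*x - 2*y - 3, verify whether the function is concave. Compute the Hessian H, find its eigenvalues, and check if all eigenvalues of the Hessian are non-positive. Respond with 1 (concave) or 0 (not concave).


The Hessian of f(x,y) = -3*x^2 + 4*x*y - 6*y^2 + 3*x - 2*y - 3 is:
H = [[-6, 4], [4, -12]]
Trace = -6 - 12 = -18
Determinant = -6*-12 - (4)^2 = 56
Discriminant = (-18)^2 - 4*56 = 100.0
Eigenvalues: lambda_1 = -14.0, lambda_2 = -4.0
The function is concave.

1


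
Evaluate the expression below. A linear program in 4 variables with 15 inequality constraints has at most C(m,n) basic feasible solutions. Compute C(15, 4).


Each vertex corresponds to some choice of n active constraints out of m, so the number of vertices is at most C(m, n) = m! / (n!(m-n)!).
m = 15, n = 4
Numerator: 15 * 14 * 13 * 12
Denominator: 4! = 24
C(15, 4) = 1365


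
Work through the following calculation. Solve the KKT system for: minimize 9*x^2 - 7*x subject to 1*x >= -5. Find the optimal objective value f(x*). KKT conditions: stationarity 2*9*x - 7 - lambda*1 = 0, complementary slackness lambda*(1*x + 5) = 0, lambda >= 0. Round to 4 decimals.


Step 1: Try lambda = 0 (constraint inactive).
Stationarity: 2*9*x - 7 = 0
x* = 7/(2*9) = 7/18 = 0.3889 (rounded; the exact value 7/18 is used below)
Check constraint: 1*0.3889 = 0.3889 >= -5 -- satisfied.
Step 2: Compute optimal value.
f(x*) = 9*(7/18)^2 - 7*(7/18) = -1.3611


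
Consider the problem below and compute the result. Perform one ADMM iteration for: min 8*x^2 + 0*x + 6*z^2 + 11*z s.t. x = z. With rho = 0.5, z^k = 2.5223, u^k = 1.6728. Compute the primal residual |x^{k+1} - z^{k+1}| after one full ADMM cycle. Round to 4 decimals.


ADMM iteration with rho = 0.5, z^k = 2.5223, u^k = 1.6728
Step 1: x-update.
Minimize 8*x^2 + 0*x + (0.5/2)*(x - 2.5223 + 1.6728)^2
FOC: (2*8 + 0.5)*x = 0 + 0.5*(2.5223 - 1.6728)
x^{k+1} = 0.0257
Step 2: z-update.
Minimize 6*z^2 + 11*z + (0.5/2)*(0.0257 - z + 1.6728)^2
FOC: (2*6 + 0.5)*z = -11 + 0.5*(0.0257 + 1.6728)
z^{k+1} = -0.8121
Step 3: u-update.
u^{k+1} = 1.6728 + 0.0257 + 0.8121 = 2.5106
Step 4: Primal residual = |0.0257 + 0.8121| = 0.8378


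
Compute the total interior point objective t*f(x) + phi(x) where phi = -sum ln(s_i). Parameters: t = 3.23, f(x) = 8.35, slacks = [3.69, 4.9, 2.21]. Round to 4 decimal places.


Step 1: Compute log-barrier.
ln values: [1.3056, 1.5892, 0.793]
phi = -(1.3056 + 1.5892 + 0.793) = -3.6879
Step 2: Compute augmented objective.
t*f(x) = 3.23*8.35 = 26.9705
Total = 26.9705 - 3.6879 = 23.2826


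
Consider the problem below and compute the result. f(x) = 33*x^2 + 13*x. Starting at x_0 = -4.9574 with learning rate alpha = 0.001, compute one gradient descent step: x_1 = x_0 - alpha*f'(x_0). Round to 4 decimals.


We compute the gradient at x_0 and apply the update.
f'(x) = 66*x + 13
f'(-4.9574) = 66*-4.9574 + 13 = -314.1884
x_1 = -4.9574 - 0.001*-314.1884 = -4.6432


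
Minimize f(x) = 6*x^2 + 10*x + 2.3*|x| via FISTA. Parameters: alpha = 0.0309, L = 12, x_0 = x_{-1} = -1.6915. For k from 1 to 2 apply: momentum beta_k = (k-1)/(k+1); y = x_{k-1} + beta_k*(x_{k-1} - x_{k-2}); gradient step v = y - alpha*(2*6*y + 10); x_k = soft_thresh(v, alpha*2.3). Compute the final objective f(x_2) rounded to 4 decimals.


FISTA on f(x) = 6*x^2 + 10*x + 2.3*|x|
L = 12, alpha = 0.0309
Iteration 1: beta = 0.0, y = -1.6915 + 0.0*(-1.6915 + 1.6915) = -1.6915
  grad(y) = -10.298, v = y - alpha*grad = -1.3733
  prox(v) = soft_thresh(-1.3733, 0.0711) = -1.3022
Iteration 2: beta = 0.3333, y = -1.3022 + 0.3333*(-1.3022 + 1.6915) = -1.1725
  grad(y) = -4.0695, v = y - alpha*grad = -1.0467
  prox(v) = soft_thresh(-1.0467, 0.0711) = -0.9756
f(x_2) = 6*(-0.9756)^2 + 10*(-0.9756) + 2.3*|-0.9756| = -1.8012


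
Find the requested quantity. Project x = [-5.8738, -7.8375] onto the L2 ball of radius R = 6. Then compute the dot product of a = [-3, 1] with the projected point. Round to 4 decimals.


Step 1: Compute ||x|| (intermediates to 6 decimals).
||x|| = sqrt((-5.8738)^2 + (-7.8375)^2) = 9.794281
Step 2: Project.
Since ||x|| > R, scale = R/||x|| = 6/9.794281 = 0.612602, proj(x) = scale * x
proj(x) = [-3.598302, -4.801268]
Step 3: Dot product.
a^T * proj(x) = -3*(-3.598302) + 1*(-4.801268) = 5.9936


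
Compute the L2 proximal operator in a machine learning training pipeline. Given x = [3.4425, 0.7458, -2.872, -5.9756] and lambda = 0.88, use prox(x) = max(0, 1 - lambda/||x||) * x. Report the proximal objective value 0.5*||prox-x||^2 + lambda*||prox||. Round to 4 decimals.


Step 1: Compute ||x||.
||x|| = 7.5075
Step 2: Compute scaling factor.
scale = max(0, 1 - 0.88/7.5075) = 0.8828
Step 3: prox(x) = [3.039, 0.6584, -2.5354, -5.2752]
||prox(x)|| = 6.6275
Step 4: Proximal objective.
0.5*||prox-x||^2 = 0.3872
lambda*||prox|| = 5.8322
Total = 6.2194


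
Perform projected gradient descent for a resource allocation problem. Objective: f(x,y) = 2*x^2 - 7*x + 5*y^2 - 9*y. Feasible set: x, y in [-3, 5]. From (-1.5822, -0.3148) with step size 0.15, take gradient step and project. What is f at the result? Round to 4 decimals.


Step 1: Compute gradient at (-1.5822, -0.3148).
grad_x = 2*2*-1.5822 - 7 = -13.3288
grad_y = 2*5*-0.3148 - 9 = -12.148
Step 2: Gradient step.
x_raw = -1.5822 - 0.15*-13.3288 = 0.4171
y_raw = -0.3148 - 0.15*-12.148 = 1.5074
Step 3: Project onto [-3, 5].
x_proj = clip(0.4171) = 0.4171
y_proj = clip(1.5074) = 1.5074
Step 4: Evaluate f.
f(0.4171, 1.5074) = -4.7772


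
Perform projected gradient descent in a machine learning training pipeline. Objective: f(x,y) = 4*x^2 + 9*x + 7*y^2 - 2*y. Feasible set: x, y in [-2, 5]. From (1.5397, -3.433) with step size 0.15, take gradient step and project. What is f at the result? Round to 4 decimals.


Step 1: Compute gradient at (1.5397, -3.433).
grad_x = 2*4*1.5397 + 9 = 21.3176
grad_y = 2*7*-3.433 - 2 = -50.062
Step 2: Gradient step.
x_raw = 1.5397 - 0.15*21.3176 = -1.6579
y_raw = -3.433 - 0.15*-50.062 = 4.0763
Step 3: Project onto [-2, 5].
x_proj = clip(-1.6579) = -1.6579
y_proj = clip(4.0763) = 4.0763
Step 4: Evaluate f.
f(-1.6579, 4.0763) = 104.2346


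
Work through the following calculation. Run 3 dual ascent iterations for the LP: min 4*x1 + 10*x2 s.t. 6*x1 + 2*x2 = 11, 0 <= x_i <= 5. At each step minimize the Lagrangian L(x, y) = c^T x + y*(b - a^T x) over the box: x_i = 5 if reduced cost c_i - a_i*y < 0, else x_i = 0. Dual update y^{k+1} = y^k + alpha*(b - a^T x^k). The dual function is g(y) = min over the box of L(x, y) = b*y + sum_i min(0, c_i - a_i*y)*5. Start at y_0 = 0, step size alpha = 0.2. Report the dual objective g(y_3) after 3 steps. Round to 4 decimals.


Dual ascent for LP: min 4*x1 + 10*x2, 6*x1 + 2*x2 = 11, 0 <= x_i <= 5
Step 1: y^k = 0.0, reduced costs: (4.0, 10.0)
  x^k = (0.0, 0.0), subgradient = b - a^T x = 11.0
  y^{k+1} = 0.0 + 0.2*11.0 = 2.2
Step 2: y^k = 2.2, reduced costs: (-9.2, 5.6)
  x^k = (5.0, 0.0), subgradient = b - a^T x = -19.0
  y^{k+1} = 2.2 + 0.2*-19.0 = -1.6
Step 3: y^k = -1.6, reduced costs: (13.6, 13.2)
  x^k = (0.0, 0.0), subgradient = b - a^T x = 11.0
  y^{k+1} = -1.6 + 0.2*11.0 = 0.6
Dual objective at y_3 = 0.6: reduced costs (0.4, 8.8), box minimizer x = (0.0, 0.0)
g(y_3) = b*y + (c1 - a1*y)*x1 + (c2 - a2*y)*x2 = 11*0.6 + 0.4*0.0 + 8.8*0.0 = 6.6 + 0.0 + 0.0 = 6.6


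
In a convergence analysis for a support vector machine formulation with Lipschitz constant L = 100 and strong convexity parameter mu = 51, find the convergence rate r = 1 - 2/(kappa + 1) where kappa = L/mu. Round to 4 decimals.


Step 1: Compute the condition number.
kappa = L/mu = 100/51 = 1.9608
Step 2: Compute the convergence rate.
r = 1 - 2/(kappa + 1) = 1 - 2*mu/(L + mu) = (L - mu)/(L + mu) = 49/151 = 0.3245


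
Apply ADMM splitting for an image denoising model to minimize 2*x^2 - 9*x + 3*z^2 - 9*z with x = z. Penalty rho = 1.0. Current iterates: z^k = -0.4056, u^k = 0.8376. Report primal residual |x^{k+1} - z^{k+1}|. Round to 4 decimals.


ADMM iteration with rho = 1.0, z^k = -0.4056, u^k = 0.8376
Step 1: x-update.
Minimize 2*x^2 - 9*x + (1.0/2)*(x + 0.4056 + 0.8376)^2
FOC: (2*2 + 1.0)*x = 9 + 1.0*(-0.4056 - 0.8376)
x^{k+1} = 1.5514
Step 2: z-update.
Minimize 3*z^2 - 9*z + (1.0/2)*(1.5514 - z + 0.8376)^2
FOC: (2*3 + 1.0)*z = 9 + 1.0*(1.5514 + 0.8376)
z^{k+1} = 1.627
Step 3: u-update.
u^{k+1} = 0.8376 + 1.5514 - 1.627 = 0.762
Step 4: Primal residual = |1.5514 - 1.627| = 0.0756


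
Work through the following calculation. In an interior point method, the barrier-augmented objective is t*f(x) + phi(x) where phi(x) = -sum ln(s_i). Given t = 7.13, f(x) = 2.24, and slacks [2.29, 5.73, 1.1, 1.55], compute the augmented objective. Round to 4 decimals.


Step 1: Compute log-barrier.
ln values: [0.8286, 1.7457, 0.0953, 0.4383]
phi = -(0.8286 + 1.7457 + 0.0953 + 0.4383) = -3.1078
Step 2: Compute augmented objective.
t*f(x) = 7.13*2.24 = 15.9712
Total = 15.9712 - 3.1078 = 12.8634


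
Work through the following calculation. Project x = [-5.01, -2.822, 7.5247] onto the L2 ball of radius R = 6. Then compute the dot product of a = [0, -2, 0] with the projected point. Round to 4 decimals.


Step 1: Compute ||x|| (intermediates to 6 decimals).
||x|| = sqrt((-5.01)^2 + (-2.822)^2 + 7.5247^2) = 9.470211
Step 2: Project.
Since ||x|| > R, scale = R/||x|| = 6/9.470211 = 0.633566, proj(x) = scale * x
proj(x) = [-3.174166, -1.787923, 4.767394]
Step 3: Dot product.
a^T * proj(x) = 0*(-3.174166) - 2*(-1.787923) + 0*4.767394 = 3.5758


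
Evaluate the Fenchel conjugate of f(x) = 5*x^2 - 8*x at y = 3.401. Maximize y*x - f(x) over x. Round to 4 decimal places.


f*(y) = sup_x {y*x - a*x^2 - b*x} = sup_x {(y-b)*x - a*x^2}
FOC: (y - b) - 2a*x = 0 => x* = (y - b)/(2a)
x* = (3.401 + 8)/(2*5) = 1.1401
f*(3.401) = (y-b)^2/(4a) = (3.401 + 8)^2/(4*5)
= 129.9828/20 = 6.4991


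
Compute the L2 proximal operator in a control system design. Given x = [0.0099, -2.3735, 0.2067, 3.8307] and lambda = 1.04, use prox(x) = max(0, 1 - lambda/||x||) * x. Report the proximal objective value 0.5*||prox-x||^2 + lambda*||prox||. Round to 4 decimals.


Step 1: Compute ||x||.
||x|| = 4.5112
Step 2: Compute scaling factor.
scale = max(0, 1 - 1.04/4.5112) = 0.7695
Step 3: prox(x) = [0.0076, -1.8263, 0.159, 2.9476]
||prox(x)|| = 3.4712
Step 4: Proximal objective.
0.5*||prox-x||^2 = 0.5408
lambda*||prox|| = 3.61
Total = 4.1508


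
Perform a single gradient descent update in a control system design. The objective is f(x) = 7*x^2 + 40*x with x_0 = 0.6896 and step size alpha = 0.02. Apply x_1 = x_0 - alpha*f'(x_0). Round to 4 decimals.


We compute the gradient at x_0 and apply the update.
f'(x) = 14*x + 40
f'(0.6896) = 14*0.6896 + 40 = 49.6544
x_1 = 0.6896 - 0.02*49.6544 = -0.3035


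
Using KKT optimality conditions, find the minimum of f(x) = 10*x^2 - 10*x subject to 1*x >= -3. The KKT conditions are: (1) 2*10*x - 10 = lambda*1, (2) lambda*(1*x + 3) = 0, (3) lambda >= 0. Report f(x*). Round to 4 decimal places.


Step 1: Try lambda = 0 (constraint inactive).
Stationarity: 2*10*x - 10 = 0
x* = 10/(2*10) = 0.5
Check constraint: 1*0.5 = 0.5 >= -3 -- satisfied.
Step 2: Compute optimal value.
f(x*) = 10*0.5^2 - 10*0.5 = -2.5


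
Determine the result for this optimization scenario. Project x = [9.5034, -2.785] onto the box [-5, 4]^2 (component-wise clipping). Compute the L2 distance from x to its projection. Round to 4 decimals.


Project each component onto [-5, 4].
clip(9.5034) = 4.0, clip(-2.785) = -2.785
Projection = [4.0, -2.785]
Squared diffs: [30.2874, 0.0]
Distance = sqrt(30.2874) = 5.5034


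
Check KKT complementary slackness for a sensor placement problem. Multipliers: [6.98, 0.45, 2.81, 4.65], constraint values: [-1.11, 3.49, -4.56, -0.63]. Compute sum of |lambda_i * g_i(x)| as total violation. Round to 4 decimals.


KKT complementary slackness check:
lambda_1 * g_1 = 6.98 * -1.11 = -7.7478
lambda_2 * g_2 = 0.45 * 3.49 = 1.5705
lambda_3 * g_3 = 2.81 * -4.56 = -12.8136
lambda_4 * g_4 = 4.65 * -0.63 = -2.9295
Total violation = 7.7478 + 1.5705 + 12.8136 + 2.9295 = 25.0614


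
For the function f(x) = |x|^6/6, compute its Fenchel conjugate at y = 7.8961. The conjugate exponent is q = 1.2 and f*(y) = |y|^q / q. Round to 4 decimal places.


The conjugate exponent q satisfies 1/p + 1/q = 1.
p = 6, so q = 6/(6 - 1) = 1.2
|y|^q = 7.8961^1.2 = 11.937
f*(7.8961) = 11.937 / 1.2 = 9.9475


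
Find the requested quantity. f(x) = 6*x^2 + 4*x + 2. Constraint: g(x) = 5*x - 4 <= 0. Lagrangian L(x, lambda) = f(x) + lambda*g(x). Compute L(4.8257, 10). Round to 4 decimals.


Step 1: Evaluate f(x).
f(4.8257) = 6*4.8257^2 + 4*4.8257 + 2 = 161.0271
Step 2: Evaluate g(x).
g(4.8257) = 5*4.8257 - 4 = 20.1285
Step 3: Compute Lagrangian.
L = 161.0271 + 10*20.1285 = 362.3121


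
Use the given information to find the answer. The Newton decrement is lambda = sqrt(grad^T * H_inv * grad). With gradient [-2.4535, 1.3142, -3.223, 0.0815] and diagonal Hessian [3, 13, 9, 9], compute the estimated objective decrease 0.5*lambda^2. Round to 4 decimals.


Step 1: H is diagonal, so H^(-1) * g = [-0.8178, 0.1011, -0.3581, 0.0091].
Step 2: g^T H^(-1) g = sum_i g_i^2 / H_ii
  = (-2.4535)^2/3 + (1.3142)^2/13 + (-3.223)^2/9 + (0.0815)^2/9
  = 2.0066 + 0.1329 + 1.1542 + 0.0007 = 3.2943
Step 3: Objective decrease = 0.5 * g^T H^(-1) g = 1.6472


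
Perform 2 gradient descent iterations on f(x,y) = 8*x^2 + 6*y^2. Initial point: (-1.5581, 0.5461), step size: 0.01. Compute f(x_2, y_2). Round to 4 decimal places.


Gradient descent on f(x,y) = 8*x^2 + 6*y^2.
Starting point: (-1.5581, 0.5461), alpha = 0.01
Step 1: grad_x = 2*8*-1.5581 = -24.9296, grad_y = 2*6*0.5461 = 6.5532
  x_1 = -1.5581 - 0.01*-24.9296 = -1.3088
  y_1 = 0.5461 - 0.01*6.5532 = 0.4806
Step 2: grad_x = 2*8*-1.3088 = -20.9409, grad_y = 2*6*0.4806 = 5.7668
  x_2 = -1.3088 - 0.01*-20.9409 = -1.0994
  y_2 = 0.4806 - 0.01*5.7668 = 0.4229
f(-1.0994, 0.4229) = 8*(-1.0994)^2 + 6*0.4229^2 = 10.7424


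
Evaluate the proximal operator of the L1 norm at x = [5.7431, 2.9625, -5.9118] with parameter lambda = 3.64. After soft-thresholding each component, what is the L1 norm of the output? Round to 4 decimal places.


Soft-thresholding with lambda = 3.64:
prox(5.7431) = sign(5.7431)*max(|5.7431| - 3.64, 0) = 2.1031
prox(2.9625) = sign(2.9625)*max(|2.9625| - 3.64, 0) = 0.0
prox(-5.9118) = sign(-5.9118)*max(|-5.9118| - 3.64, 0) = -2.2718
prox(x) = [2.1031, 0.0, -2.2718]
||prox(x)||_1 = 2.1031 + 0.0 + 2.2718 = 4.3749


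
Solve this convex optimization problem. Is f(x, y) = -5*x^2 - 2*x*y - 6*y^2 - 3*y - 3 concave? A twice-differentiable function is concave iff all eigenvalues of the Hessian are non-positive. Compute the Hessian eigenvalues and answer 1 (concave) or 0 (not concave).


The Hessian of f(x,y) = -5*x^2 - 2*x*y - 6*y^2 - 3*y - 3 is:
H = [[-10, -2], [-2, -12]]
Trace = -10 - 12 = -22
Determinant = -10*-12 - (-2)^2 = 116
Discriminant = (-22)^2 - 4*116 = 20.0
Eigenvalues: lambda_1 = -13.2361, lambda_2 = -8.7639
The function is concave.

1


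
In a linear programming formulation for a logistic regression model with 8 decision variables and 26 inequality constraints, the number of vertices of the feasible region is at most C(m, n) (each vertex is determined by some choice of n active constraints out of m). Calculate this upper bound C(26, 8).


Each vertex corresponds to some choice of n active constraints out of m, so the number of vertices is at most C(m, n) = m! / (n!(m-n)!).
m = 26, n = 8
Numerator: 26 * 25 * 24 * 23 * 22 * 21 * 20 * 19
Denominator: 8! = 40320
C(26, 8) = 1562275


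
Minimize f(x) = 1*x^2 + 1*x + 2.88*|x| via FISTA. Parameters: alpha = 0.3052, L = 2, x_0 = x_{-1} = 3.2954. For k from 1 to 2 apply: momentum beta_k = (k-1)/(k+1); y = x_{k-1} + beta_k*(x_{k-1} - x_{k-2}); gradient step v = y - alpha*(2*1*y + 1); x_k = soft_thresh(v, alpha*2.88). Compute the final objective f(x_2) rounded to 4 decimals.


FISTA on f(x) = 1*x^2 + 1*x + 2.88*|x|
L = 2, alpha = 0.3052
Iteration 1: beta = 0.0, y = 3.2954 + 0.0*(3.2954 - 3.2954) = 3.2954
  grad(y) = 7.5908, v = y - alpha*grad = 0.9787
  prox(v) = soft_thresh(0.9787, 0.879) = 0.0997
Iteration 2: beta = 0.3333, y = 0.0997 + 0.3333*(0.0997 - 3.2954) = -0.9655
  grad(y) = -0.931, v = y - alpha*grad = -0.6814
  prox(v) = soft_thresh(-0.6814, 0.879) = 0.0
f(x_2) = 1*0.0^2 + 1*0.0 + 2.88*|0.0| = 0.0


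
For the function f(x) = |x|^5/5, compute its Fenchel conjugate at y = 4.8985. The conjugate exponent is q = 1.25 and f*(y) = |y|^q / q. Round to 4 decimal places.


The conjugate exponent q satisfies 1/p + 1/q = 1.
p = 5, so q = 5/(5 - 1) = 1.25
|y|^q = 4.8985^1.25 = 7.2875
f*(4.8985) = 7.2875 / 1.25 = 5.83


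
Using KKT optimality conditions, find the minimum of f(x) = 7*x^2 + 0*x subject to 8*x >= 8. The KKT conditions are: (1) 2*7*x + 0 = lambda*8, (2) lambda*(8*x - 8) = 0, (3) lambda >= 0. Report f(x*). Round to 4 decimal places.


Step 1: Try lambda = 0 (constraint inactive).
x_unc = 0/(2*7) = 0.0
Check: 8*0.0 = 0.0 < 8 -- violated!
Step 2: Constraint must be active: 8*x = 8
x* = 8/8 = 1.0
lambda = (2*7*1.0 + 0)/8 = 1.75
Step 3: Compute optimal value.
f(x*) = 7*1.0^2 + 0*1.0 = 7.0


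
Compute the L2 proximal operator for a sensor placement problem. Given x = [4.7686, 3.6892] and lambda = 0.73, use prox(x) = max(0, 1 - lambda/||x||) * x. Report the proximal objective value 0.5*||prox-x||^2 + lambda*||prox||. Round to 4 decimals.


Step 1: Compute ||x||.
||x|| = 6.0291
Step 2: Compute scaling factor.
scale = max(0, 1 - 0.73/6.0291) = 0.8789
Step 3: prox(x) = [4.1912, 3.2425]
||prox(x)|| = 5.2991
Step 4: Proximal objective.
0.5*||prox-x||^2 = 0.2665
lambda*||prox|| = 3.8683
Total = 4.1348


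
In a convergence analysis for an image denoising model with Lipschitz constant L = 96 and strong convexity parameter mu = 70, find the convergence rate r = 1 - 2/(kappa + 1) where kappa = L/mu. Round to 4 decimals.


Step 1: Compute the condition number.
kappa = L/mu = 96/70 = 1.3714
Step 2: Compute the convergence rate.
r = 1 - 2/(kappa + 1) = 1 - 2*mu/(L + mu) = (L - mu)/(L + mu) = 26/166 = 0.1566


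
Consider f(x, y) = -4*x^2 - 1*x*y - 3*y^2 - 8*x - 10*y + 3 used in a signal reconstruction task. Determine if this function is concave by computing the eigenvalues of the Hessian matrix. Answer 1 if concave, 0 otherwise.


The Hessian of f(x,y) = -4*x^2 - 1*x*y - 3*y^2 - 8*x - 10*y + 3 is:
H = [[-8, -1], [-1, -6]]
Trace = -8 - 6 = -14
Determinant = -8*-6 - (-1)^2 = 47
Discriminant = (-14)^2 - 4*47 = 8.0
Eigenvalues: lambda_1 = -8.4142, lambda_2 = -5.5858
The function is concave.

1


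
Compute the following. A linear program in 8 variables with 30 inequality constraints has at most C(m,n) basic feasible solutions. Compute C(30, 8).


Each vertex corresponds to some choice of n active constraints out of m, so the number of vertices is at most C(m, n) = m! / (n!(m-n)!).
m = 30, n = 8
Numerator: 30 * 29 * 28 * 27 * 26 * 25 * 24 * 23
Denominator: 8! = 40320
C(30, 8) = 5852925
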